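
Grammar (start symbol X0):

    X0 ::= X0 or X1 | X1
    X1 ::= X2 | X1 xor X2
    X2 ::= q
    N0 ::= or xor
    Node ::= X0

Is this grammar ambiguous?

(N0, Node are unreachable from X0, so their rules don't affect L(X0).) This is a standard precedence ladder (X0 over X1 over X2), with each level left-recursive on its own operator ('or' at X0, 'xor' at X1). That structure is LR(1), hence unambiguous.

Unambiguous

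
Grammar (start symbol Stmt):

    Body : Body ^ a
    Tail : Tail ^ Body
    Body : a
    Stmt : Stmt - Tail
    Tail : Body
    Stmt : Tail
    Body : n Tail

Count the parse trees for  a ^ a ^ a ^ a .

Parse trees for a ^ a ^ a ^ a:
  [Stmt [Tail [Tail [Body a]] ^ [Body [Body [Body a] ^ a] ^ a]]]
  [Stmt [Tail [Tail [Tail [Body a]] ^ [Body a]] ^ [Body [Body a] ^ a]]]
  [Stmt [Tail [Tail [Body [Body a] ^ a]] ^ [Body [Body a] ^ a]]]
  [Stmt [Tail [Tail [Tail [Body a]] ^ [Body [Body a] ^ a]] ^ [Body a]]]
  [Stmt [Tail [Tail [Tail [Tail [Body a]] ^ [Body a]] ^ [Body a]] ^ [Body a]]]
  [Stmt [Tail [Tail [Tail [Body [Body a] ^ a]] ^ [Body a]] ^ [Body a]]]
  [Stmt [Tail [Tail [Body [Body [Body a] ^ a] ^ a]] ^ [Body a]]]
  [Stmt [Tail [Body [Body [Body [Body a] ^ a] ^ a] ^ a]]]

8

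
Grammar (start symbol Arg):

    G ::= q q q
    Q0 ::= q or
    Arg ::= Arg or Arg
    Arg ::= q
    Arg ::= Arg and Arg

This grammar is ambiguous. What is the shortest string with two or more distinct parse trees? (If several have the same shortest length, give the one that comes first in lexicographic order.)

q and q and q

length 1: no string has ≥2 trees
length 3: no string has ≥2 trees
length 5: q and q and q has 2 parse trees

Two derivations of q and q and q:
  Arg ⇒ Arg and Arg ⇒ q and Arg ⇒ q and Arg and Arg ⇒ q and q and Arg ⇒ q and q and q
  Arg ⇒ Arg and Arg ⇒ Arg and Arg and Arg ⇒ q and Arg and Arg ⇒ q and q and Arg ⇒ q and q and q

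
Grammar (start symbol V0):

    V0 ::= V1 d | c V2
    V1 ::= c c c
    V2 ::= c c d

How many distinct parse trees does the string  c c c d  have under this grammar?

2

Parse trees for c c c d:
  [V0 [V1 c c c] d]
  [V0 c [V2 c c d]]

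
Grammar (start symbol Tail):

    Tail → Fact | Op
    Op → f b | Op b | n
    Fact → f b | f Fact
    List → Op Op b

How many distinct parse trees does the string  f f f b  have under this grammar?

1

Parse trees for f f f b:
  [Tail [Fact f [Fact f [Fact f b]]]]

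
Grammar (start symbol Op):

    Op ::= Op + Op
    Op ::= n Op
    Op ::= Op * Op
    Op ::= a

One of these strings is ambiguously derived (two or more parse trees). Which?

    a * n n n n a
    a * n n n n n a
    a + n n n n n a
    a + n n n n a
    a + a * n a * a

a + a * n a * a

a * n n n n a: 1 tree
a * n n n n n a: 1 tree
a + n n n n n a: 1 tree
a + n n n n a: 1 tree
a + a * n a * a: 7 trees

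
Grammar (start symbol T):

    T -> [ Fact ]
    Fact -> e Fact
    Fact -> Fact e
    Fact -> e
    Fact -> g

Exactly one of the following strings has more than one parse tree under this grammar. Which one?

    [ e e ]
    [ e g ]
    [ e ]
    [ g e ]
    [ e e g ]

[ e e ]: 2 trees
[ e g ]: 1 tree
[ e ]: 1 tree
[ g e ]: 1 tree
[ e e g ]: 1 tree

[ e e ]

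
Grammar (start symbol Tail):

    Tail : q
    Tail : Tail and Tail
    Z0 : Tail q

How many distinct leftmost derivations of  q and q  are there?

Parse trees for q and q:
  [Tail [Tail q] and [Tail q]]

1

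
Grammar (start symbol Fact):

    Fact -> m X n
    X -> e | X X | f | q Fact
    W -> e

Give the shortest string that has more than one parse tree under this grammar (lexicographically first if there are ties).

m e e e n

length 3: no string has ≥2 trees
length 4: no string has ≥2 trees
length 5: m e e e n has 2 parse trees

Two derivations of m e e e n:
  Fact ⇒ m X n ⇒ m X X n ⇒ m e X n ⇒ m e X X n ⇒ m e e X n ⇒ m e e e n
  Fact ⇒ m X n ⇒ m X X n ⇒ m X X X n ⇒ m e X X n ⇒ m e e X n ⇒ m e e e n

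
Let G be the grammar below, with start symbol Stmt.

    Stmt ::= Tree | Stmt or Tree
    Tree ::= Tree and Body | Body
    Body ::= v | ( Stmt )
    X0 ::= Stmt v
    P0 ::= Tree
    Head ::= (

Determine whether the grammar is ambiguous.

Unambiguous

Only Stmt, Tree, Body are reachable from Stmt; ignoring the rest: This is a standard precedence ladder (Stmt over Tree over Body), with each level left-recursive on its own operator ('or' at Stmt, 'and' at Tree). That structure is LR(1), hence unambiguous.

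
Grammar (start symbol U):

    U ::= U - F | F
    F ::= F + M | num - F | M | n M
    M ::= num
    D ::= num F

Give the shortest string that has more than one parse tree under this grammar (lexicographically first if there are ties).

length 1: no string has ≥2 trees
length 2: no string has ≥2 trees
length 3: num - num has 2 parse trees

Two derivations of num - num:
  U ⇒ U - F ⇒ F - F ⇒ M - F ⇒ num - F ⇒ num - M ⇒ num - num
  U ⇒ F ⇒ num - F ⇒ num - M ⇒ num - num

num - num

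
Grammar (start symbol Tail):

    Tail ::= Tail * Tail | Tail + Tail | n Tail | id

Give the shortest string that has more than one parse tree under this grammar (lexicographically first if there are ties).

n id * id

length 1: no string has ≥2 trees
length 2: no string has ≥2 trees
length 3: no string has ≥2 trees
length 4: n id * id has 2 parse trees

Two derivations of n id * id:
  Tail ⇒ Tail * Tail ⇒ n Tail * Tail ⇒ n id * Tail ⇒ n id * id
  Tail ⇒ n Tail ⇒ n Tail * Tail ⇒ n id * Tail ⇒ n id * id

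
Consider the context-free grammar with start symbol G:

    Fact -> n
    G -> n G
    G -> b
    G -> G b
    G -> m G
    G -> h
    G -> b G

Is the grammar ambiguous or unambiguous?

Witness: b b

Derivation 1: G ⇒ G b ⇒ b b
Derivation 2: G ⇒ b G ⇒ b b

Two distinct leftmost derivations for the same string.

Ambiguous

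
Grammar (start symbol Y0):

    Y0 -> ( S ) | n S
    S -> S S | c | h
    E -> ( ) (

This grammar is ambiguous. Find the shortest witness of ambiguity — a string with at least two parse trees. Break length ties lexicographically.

n c c c

length 2: no string has ≥2 trees
length 3: no string has ≥2 trees
length 4: n c c c has 2 parse trees

Two derivations of n c c c:
  Y0 ⇒ n S ⇒ n S S ⇒ n S S S ⇒ n c S S ⇒ n c c S ⇒ n c c c
  Y0 ⇒ n S ⇒ n S S ⇒ n c S ⇒ n c S S ⇒ n c c S ⇒ n c c c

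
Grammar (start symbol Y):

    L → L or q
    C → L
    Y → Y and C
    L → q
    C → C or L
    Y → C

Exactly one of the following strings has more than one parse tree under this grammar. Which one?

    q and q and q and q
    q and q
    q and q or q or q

q and q and q and q: 1 tree
q and q: 1 tree
q and q or q or q: 4 trees

q and q or q or q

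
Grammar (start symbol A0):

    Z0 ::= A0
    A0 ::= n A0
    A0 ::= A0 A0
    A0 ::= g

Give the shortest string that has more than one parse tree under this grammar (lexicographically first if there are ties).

length 1: no string has ≥2 trees
length 2: no string has ≥2 trees
length 3: g g g has 2 parse trees

Two derivations of g g g:
  A0 ⇒ A0 A0 ⇒ A0 A0 A0 ⇒ g A0 A0 ⇒ g g A0 ⇒ g g g
  A0 ⇒ A0 A0 ⇒ g A0 ⇒ g A0 A0 ⇒ g g A0 ⇒ g g g

g g g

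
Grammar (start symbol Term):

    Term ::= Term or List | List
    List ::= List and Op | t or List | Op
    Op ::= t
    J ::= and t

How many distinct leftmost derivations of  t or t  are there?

Parse trees for t or t:
  [Term [Term [List [Op t]]] or [List [Op t]]]
  [Term [List t or [List [Op t]]]]

2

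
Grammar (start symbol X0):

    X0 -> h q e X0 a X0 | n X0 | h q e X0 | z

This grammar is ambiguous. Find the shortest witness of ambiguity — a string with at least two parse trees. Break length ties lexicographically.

length 1: no string has ≥2 trees
length 2: no string has ≥2 trees
length 3: no string has ≥2 trees
length 4: no string has ≥2 trees
length 5: no string has ≥2 trees
length 6: no string has ≥2 trees
length 7: no string has ≥2 trees
length 8: no string has ≥2 trees
length 9: h q e h q e z a z has 2 parse trees

Two derivations of h q e h q e z a z:
  X0 ⇒ h q e X0 a X0 ⇒ h q e h q e X0 a X0 ⇒ h q e h q e z a X0 ⇒ h q e h q e z a z
  X0 ⇒ h q e X0 ⇒ h q e h q e X0 a X0 ⇒ h q e h q e z a X0 ⇒ h q e h q e z a z

h q e h q e z a z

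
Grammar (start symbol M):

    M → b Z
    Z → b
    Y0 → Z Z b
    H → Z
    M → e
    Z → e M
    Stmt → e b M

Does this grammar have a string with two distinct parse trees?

Unambiguous

(Stmt, H, Y0 are unreachable from M, so their rules don't affect L(M).) The reachable rules are right-linear with at most one rule per (nonterminal, next-terminal) pair. Each input token forces the next rule, so parsing is deterministic.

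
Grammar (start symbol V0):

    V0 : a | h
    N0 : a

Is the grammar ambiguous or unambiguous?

Unambiguous

(N0 is unreachable from V0, so its rules don't affect L(V0).) The reachable rules are right-linear with at most one rule per (nonterminal, next-terminal) pair. Each input token forces the next rule, so parsing is deterministic.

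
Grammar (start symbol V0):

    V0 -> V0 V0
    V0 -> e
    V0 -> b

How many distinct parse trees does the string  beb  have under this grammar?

Parse trees for beb:
  [V0 [V0 b] [V0 [V0 e] [V0 b]]]
  [V0 [V0 [V0 b] [V0 e]] [V0 b]]

2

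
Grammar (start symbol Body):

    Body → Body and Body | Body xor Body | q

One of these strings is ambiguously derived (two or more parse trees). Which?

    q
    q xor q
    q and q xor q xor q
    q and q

q and q xor q xor q

q: 1 tree
q xor q: 1 tree
q and q xor q xor q: 5 trees
q and q: 1 tree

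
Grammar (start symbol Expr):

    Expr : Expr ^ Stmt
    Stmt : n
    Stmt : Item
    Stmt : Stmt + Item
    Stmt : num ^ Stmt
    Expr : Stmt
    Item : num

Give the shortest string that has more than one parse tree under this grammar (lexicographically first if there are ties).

length 1: no string has ≥2 trees
length 3: num ^ n has 2 parse trees

Two derivations of num ^ n:
  Expr ⇒ Expr ^ Stmt ⇒ Stmt ^ Stmt ⇒ Item ^ Stmt ⇒ num ^ Stmt ⇒ num ^ n
  Expr ⇒ Stmt ⇒ num ^ Stmt ⇒ num ^ n

num ^ n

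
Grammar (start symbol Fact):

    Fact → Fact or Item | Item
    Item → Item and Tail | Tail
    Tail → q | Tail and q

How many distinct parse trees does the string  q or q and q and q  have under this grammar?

Parse trees for q or q and q and q:
  [Fact [Fact [Item [Tail q]]] or [Item [Item [Tail q]] and [Tail [Tail q] and q]]]
  [Fact [Fact [Item [Tail q]]] or [Item [Item [Item [Tail q]] and [Tail q]] and [Tail q]]]
  [Fact [Fact [Item [Tail q]]] or [Item [Item [Tail [Tail q] and q]] and [Tail q]]]
  [Fact [Fact [Item [Tail q]]] or [Item [Tail [Tail [Tail q] and q] and q]]]

4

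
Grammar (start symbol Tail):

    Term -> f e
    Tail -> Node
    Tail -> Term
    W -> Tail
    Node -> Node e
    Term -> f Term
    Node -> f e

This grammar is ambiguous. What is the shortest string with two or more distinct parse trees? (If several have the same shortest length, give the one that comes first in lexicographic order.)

length 2: f e has 2 parse trees

Two derivations of f e:
  Tail ⇒ Node ⇒ f e
  Tail ⇒ Term ⇒ f e

f e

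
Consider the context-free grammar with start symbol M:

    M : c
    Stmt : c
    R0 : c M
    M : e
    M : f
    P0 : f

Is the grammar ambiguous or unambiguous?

Unambiguous

(P0, R0, Stmt are unreachable from M, so their rules don't affect L(M).) Each reachable nonterminal has at most one production per leading terminal, and all productions are right-linear; the derivation is determined token-by-token.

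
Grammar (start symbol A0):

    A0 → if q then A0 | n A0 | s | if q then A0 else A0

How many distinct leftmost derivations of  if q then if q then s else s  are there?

2

Parse trees for if q then if q then s else s:
  [A0 if q then [A0 if q then [A0 s] else [A0 s]]]
  [A0 if q then [A0 if q then [A0 s]] else [A0 s]]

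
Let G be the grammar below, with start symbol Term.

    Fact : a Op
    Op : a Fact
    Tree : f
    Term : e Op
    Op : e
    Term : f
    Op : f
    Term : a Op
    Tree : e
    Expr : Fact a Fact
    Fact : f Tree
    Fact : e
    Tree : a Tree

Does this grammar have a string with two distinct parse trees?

Unambiguous

(Expr is unreachable from Term, so its rules don't affect L(Term).) Restricted to the reachable nonterminals, every rule has the form A → t or A → t B, and no two rules for the same A share a first terminal. The grammar encodes a DFA — one run per string.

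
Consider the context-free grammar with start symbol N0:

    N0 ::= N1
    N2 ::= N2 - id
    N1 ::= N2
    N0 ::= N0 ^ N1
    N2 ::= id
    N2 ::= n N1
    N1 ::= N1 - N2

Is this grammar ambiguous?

Ambiguous

Witness: id - id

Derivation 1: N0 ⇒ N1 ⇒ N2 ⇒ N2 - id ⇒ id - id
Derivation 2: N0 ⇒ N1 ⇒ N1 - N2 ⇒ N2 - N2 ⇒ id - N2 ⇒ id - id

Two distinct leftmost derivations for the same string.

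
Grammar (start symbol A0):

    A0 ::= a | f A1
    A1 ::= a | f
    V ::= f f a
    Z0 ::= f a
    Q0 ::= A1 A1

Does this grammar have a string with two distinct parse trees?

(V, Z0, Q0 are unreachable from A0, so their rules don't affect L(A0).) Each reachable nonterminal has at most one production per leading terminal, and all productions are right-linear; the derivation is determined token-by-token.

Unambiguous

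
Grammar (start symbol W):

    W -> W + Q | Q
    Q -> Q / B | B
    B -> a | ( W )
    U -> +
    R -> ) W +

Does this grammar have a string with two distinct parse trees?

Unambiguous

Only W, Q, B are reachable from W; ignoring the rest: This is a standard precedence ladder (W over Q over B), with each level left-recursive on its own operator ('+' at W, '/' at Q). That structure is LR(1), hence unambiguous.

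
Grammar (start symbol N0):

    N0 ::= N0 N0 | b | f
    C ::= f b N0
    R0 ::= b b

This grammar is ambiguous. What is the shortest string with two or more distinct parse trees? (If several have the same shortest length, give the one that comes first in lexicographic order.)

b b b

length 1: no string has ≥2 trees
length 2: no string has ≥2 trees
length 3: b b b has 2 parse trees

Two derivations of b b b:
  N0 ⇒ N0 N0 ⇒ N0 N0 N0 ⇒ b N0 N0 ⇒ b b N0 ⇒ b b b
  N0 ⇒ N0 N0 ⇒ b N0 ⇒ b N0 N0 ⇒ b b N0 ⇒ b b b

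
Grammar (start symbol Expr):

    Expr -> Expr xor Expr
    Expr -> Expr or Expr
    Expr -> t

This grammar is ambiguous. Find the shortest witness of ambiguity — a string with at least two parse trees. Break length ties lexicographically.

t or t or t

length 1: no string has ≥2 trees
length 3: no string has ≥2 trees
length 5: t or t or t has 2 parse trees

Two derivations of t or t or t:
  Expr ⇒ Expr or Expr ⇒ Expr or Expr or Expr ⇒ t or Expr or Expr ⇒ t or t or Expr ⇒ t or t or t
  Expr ⇒ Expr or Expr ⇒ t or Expr ⇒ t or Expr or Expr ⇒ t or t or Expr ⇒ t or t or t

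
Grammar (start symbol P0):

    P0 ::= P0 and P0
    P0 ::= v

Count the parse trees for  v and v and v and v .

5

Parse trees for v and v and v and v:
  [P0 [P0 v] and [P0 [P0 v] and [P0 [P0 v] and [P0 v]]]]
  [P0 [P0 v] and [P0 [P0 [P0 v] and [P0 v]] and [P0 v]]]
  [P0 [P0 [P0 v] and [P0 v]] and [P0 [P0 v] and [P0 v]]]
  [P0 [P0 [P0 v] and [P0 [P0 v] and [P0 v]]] and [P0 v]]
  [P0 [P0 [P0 [P0 v] and [P0 v]] and [P0 v]] and [P0 v]]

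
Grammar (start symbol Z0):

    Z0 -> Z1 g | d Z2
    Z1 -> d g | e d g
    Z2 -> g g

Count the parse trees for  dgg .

Parse trees for dgg:
  [Z0 [Z1 d g] g]
  [Z0 d [Z2 g g]]

2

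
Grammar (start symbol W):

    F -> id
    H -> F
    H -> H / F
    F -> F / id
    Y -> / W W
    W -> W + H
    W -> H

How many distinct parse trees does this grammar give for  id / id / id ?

Parse trees for id / id / id:
  [W [H [F [F [F id] / id] / id]]]
  [W [H [H [F id]] / [F [F id] / id]]]
  [W [H [H [F [F id] / id]] / [F id]]]
  [W [H [H [H [F id]] / [F id]] / [F id]]]

4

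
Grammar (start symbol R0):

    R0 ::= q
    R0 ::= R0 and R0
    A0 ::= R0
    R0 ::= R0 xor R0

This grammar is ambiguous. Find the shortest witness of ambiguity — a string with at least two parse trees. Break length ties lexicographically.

q and q and q

length 1: no string has ≥2 trees
length 3: no string has ≥2 trees
length 5: q and q and q has 2 parse trees

Two derivations of q and q and q:
  R0 ⇒ R0 and R0 ⇒ q and R0 ⇒ q and R0 and R0 ⇒ q and q and R0 ⇒ q and q and q
  R0 ⇒ R0 and R0 ⇒ R0 and R0 and R0 ⇒ q and R0 and R0 ⇒ q and q and R0 ⇒ q and q and q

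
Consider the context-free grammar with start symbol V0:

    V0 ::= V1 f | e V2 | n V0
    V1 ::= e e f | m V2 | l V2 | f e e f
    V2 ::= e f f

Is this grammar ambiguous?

Witness: e e f f

Derivation 1: V0 ⇒ V1 f ⇒ e e f f
Derivation 2: V0 ⇒ e V2 ⇒ e e f f

Two distinct leftmost derivations for the same string.

Ambiguous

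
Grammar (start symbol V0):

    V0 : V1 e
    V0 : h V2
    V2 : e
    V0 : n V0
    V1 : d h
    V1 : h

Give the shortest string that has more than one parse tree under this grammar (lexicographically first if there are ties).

h e

length 2: h e has 2 parse trees

Two derivations of h e:
  V0 ⇒ V1 e ⇒ h e
  V0 ⇒ h V2 ⇒ h e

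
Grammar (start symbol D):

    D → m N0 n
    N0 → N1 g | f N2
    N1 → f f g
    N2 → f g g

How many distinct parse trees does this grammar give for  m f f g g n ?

Parse trees for m f f g g n:
  [D m [N0 [N1 f f g] g] n]
  [D m [N0 f [N2 f g g]] n]

2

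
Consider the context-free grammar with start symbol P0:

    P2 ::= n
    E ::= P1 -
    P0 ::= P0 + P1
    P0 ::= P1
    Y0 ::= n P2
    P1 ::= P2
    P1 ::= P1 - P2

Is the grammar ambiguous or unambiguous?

(E, Y0 are unreachable from P0, so their rules don't affect L(P0).) P0 → P0 + P1 | P1  ;  P1 → P1 - P2 | P2  — a left-associative chain with P2 at the bottom. Each string factors uniquely by precedence.

Unambiguous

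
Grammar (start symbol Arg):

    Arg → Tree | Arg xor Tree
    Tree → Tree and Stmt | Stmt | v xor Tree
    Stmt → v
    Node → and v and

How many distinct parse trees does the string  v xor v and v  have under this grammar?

3

Parse trees for v xor v and v:
  [Arg [Tree [Tree v xor [Tree [Stmt v]]] and [Stmt v]]]
  [Arg [Tree v xor [Tree [Tree [Stmt v]] and [Stmt v]]]]
  [Arg [Arg [Tree [Stmt v]]] xor [Tree [Tree [Stmt v]] and [Stmt v]]]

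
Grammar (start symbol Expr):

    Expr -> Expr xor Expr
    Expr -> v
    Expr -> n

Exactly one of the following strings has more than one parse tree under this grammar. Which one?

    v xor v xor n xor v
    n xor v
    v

v xor v xor n xor v: 5 trees
n xor v: 1 tree
v: 1 tree

v xor v xor n xor v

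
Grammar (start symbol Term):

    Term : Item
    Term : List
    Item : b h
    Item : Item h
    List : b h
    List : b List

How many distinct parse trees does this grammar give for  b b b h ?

Parse trees for b b b h:
  [Term [List b [List b [List b h]]]]

1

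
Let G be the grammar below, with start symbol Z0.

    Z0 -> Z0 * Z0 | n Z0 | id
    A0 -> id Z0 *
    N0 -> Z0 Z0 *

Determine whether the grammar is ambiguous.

Ambiguous

Witness: n id * id

Derivation 1: Z0 ⇒ Z0 * Z0 ⇒ n Z0 * Z0 ⇒ n id * Z0 ⇒ n id * id
Derivation 2: Z0 ⇒ n Z0 ⇒ n Z0 * Z0 ⇒ n id * Z0 ⇒ n id * id

Two distinct leftmost derivations for the same string.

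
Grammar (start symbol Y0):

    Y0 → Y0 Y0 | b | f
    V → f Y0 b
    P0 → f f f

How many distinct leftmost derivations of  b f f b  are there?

Parse trees for b f f b:
  [Y0 [Y0 b] [Y0 [Y0 f] [Y0 [Y0 f] [Y0 b]]]]
  [Y0 [Y0 b] [Y0 [Y0 [Y0 f] [Y0 f]] [Y0 b]]]
  [Y0 [Y0 [Y0 b] [Y0 f]] [Y0 [Y0 f] [Y0 b]]]
  [Y0 [Y0 [Y0 b] [Y0 [Y0 f] [Y0 f]]] [Y0 b]]
  [Y0 [Y0 [Y0 [Y0 b] [Y0 f]] [Y0 f]] [Y0 b]]

5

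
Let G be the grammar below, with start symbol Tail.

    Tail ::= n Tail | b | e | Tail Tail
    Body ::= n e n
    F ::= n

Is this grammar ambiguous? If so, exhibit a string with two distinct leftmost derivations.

Witness: b b b

Derivation 1: Tail ⇒ Tail Tail ⇒ b Tail ⇒ b Tail Tail ⇒ b b Tail ⇒ b b b
Derivation 2: Tail ⇒ Tail Tail ⇒ Tail Tail Tail ⇒ b Tail Tail ⇒ b b Tail ⇒ b b b

Two distinct leftmost derivations for the same string.

Ambiguous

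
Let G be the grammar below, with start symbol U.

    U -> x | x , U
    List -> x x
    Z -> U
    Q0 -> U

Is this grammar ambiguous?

Only U is reachable from U; ignoring the rest: The reachable grammar is A → atom sep A | atom. Each atom is followed by either the separator (recurse) or end-of-string (stop) — no choice point.

Unambiguous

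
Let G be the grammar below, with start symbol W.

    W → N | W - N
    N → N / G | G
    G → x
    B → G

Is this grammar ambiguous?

(B is unreachable from W, so its rules don't affect L(W).) W → W - N | N  ;  N → N / G | G  — a left-associative chain with G at the bottom. Each string factors uniquely by precedence.

Unambiguous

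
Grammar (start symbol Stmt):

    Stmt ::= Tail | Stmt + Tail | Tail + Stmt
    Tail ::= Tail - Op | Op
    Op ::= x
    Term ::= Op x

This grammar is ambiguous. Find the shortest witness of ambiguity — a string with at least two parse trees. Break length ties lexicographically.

x + x

length 1: no string has ≥2 trees
length 3: x + x has 2 parse trees

Two derivations of x + x:
  Stmt ⇒ Stmt + Tail ⇒ Tail + Tail ⇒ Op + Tail ⇒ x + Tail ⇒ x + Op ⇒ x + x
  Stmt ⇒ Tail + Stmt ⇒ Op + Stmt ⇒ x + Stmt ⇒ x + Tail ⇒ x + Op ⇒ x + x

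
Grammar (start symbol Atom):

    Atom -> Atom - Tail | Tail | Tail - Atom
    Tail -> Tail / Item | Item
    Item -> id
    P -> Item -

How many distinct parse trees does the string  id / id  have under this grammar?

Parse trees for id / id:
  [Atom [Tail [Tail [Item id]] / [Item id]]]

1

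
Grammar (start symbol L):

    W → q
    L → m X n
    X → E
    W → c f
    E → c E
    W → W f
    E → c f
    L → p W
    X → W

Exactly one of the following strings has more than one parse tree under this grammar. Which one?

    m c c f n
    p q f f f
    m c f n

m c f n

m c c f n: 1 tree
p q f f f: 1 tree
m c f n: 2 trees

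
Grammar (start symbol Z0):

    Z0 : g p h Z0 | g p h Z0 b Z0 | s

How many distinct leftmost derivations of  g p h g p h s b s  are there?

Parse trees for g p h g p h s b s:
  [Z0 g p h [Z0 g p h [Z0 s] b [Z0 s]]]
  [Z0 g p h [Z0 g p h [Z0 s]] b [Z0 s]]

2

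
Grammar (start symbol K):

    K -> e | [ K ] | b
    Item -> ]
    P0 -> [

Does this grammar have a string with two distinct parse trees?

(Item, P0 are unreachable from K, so their rules don't affect L(K).) Each string is a nest of matched brackets around a single atom. An opening bracket forces the recursive rule; an atom forces the base rule.

Unambiguous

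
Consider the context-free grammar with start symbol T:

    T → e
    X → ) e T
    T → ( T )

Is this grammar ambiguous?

Only T is reachable from T; ignoring the rest: Each string is a nest of matched brackets around a single atom. An opening bracket forces the recursive rule; an atom forces the base rule.

Unambiguous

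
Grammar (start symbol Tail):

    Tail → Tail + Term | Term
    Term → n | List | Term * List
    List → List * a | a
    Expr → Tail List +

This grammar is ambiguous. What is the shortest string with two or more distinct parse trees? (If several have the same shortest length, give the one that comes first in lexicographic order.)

a * a

length 1: no string has ≥2 trees
length 3: a * a has 2 parse trees

Two derivations of a * a:
  Tail ⇒ Term ⇒ List ⇒ List * a ⇒ a * a
  Tail ⇒ Term ⇒ Term * List ⇒ List * List ⇒ a * List ⇒ a * a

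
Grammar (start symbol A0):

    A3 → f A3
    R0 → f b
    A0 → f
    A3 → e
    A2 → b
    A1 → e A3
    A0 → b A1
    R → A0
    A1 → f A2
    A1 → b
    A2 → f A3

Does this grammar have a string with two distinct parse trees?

Only A0, A1, A2, A3 are reachable from A0; ignoring the rest: Each reachable nonterminal has at most one production per leading terminal, and all productions are right-linear; the derivation is determined token-by-token.

Unambiguous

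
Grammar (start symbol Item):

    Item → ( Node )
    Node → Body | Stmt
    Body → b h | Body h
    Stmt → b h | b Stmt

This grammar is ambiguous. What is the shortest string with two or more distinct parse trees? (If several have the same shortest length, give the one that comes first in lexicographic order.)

length 4: ( b h ) has 2 parse trees

Two derivations of ( b h ):
  Item ⇒ ( Node ) ⇒ ( Body ) ⇒ ( b h )
  Item ⇒ ( Node ) ⇒ ( Stmt ) ⇒ ( b h )

( b h )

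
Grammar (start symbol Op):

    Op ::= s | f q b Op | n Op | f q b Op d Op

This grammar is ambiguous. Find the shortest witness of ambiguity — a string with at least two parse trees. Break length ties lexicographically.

length 1: no string has ≥2 trees
length 2: no string has ≥2 trees
length 3: no string has ≥2 trees
length 4: no string has ≥2 trees
length 5: no string has ≥2 trees
length 6: no string has ≥2 trees
length 7: no string has ≥2 trees
length 8: no string has ≥2 trees
length 9: f q b f q b s d s has 2 parse trees

Two derivations of f q b f q b s d s:
  Op ⇒ f q b Op ⇒ f q b f q b Op d Op ⇒ f q b f q b s d Op ⇒ f q b f q b s d s
  Op ⇒ f q b Op d Op ⇒ f q b f q b Op d Op ⇒ f q b f q b s d Op ⇒ f q b f q b s d s

f q b f q b s d s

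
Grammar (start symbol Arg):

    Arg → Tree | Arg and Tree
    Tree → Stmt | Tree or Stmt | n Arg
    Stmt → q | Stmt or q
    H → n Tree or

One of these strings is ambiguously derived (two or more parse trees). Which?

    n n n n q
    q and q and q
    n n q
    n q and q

n q and q

n n n n q: 1 tree
q and q and q: 1 tree
n n q: 1 tree
n q and q: 2 trees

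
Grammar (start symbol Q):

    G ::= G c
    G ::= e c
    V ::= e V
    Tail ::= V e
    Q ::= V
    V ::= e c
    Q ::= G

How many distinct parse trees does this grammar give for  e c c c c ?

1

Parse trees for e c c c c:
  [Q [G [G [G [G e c] c] c] c]]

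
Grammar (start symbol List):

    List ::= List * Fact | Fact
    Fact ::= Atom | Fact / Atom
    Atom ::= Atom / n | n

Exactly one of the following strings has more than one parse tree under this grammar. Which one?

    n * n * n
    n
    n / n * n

n / n * n

n * n * n: 1 tree
n: 1 tree
n / n * n: 2 trees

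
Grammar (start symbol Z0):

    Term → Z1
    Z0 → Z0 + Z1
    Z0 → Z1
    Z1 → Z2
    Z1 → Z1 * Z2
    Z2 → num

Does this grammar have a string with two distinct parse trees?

(Term is unreachable from Z0, so its rules don't affect L(Z0).) This is a standard precedence ladder (Z0 over Z1 over Z2), with each level left-recursive on its own operator ('+' at Z0, '*' at Z1). That structure is LR(1), hence unambiguous.

Unambiguous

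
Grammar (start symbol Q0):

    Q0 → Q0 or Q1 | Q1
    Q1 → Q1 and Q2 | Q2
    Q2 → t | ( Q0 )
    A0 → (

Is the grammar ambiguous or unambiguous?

Unambiguous

Only Q0, Q1, Q2 are reachable from Q0; ignoring the rest: This is a standard precedence ladder (Q0 over Q1 over Q2), with each level left-recursive on its own operator ('or' at Q0, 'and' at Q1). That structure is LR(1), hence unambiguous.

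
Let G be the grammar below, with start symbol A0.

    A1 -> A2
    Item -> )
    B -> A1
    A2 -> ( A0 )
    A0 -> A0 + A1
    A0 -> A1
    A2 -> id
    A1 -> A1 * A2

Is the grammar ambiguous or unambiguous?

Only A0, A1, A2 are reachable from A0; ignoring the rest: A0 → A0 + A1 | A1  ;  A1 → A1 * A2 | A2  — a left-associative chain with A2 at the bottom. Each string factors uniquely by precedence.

Unambiguous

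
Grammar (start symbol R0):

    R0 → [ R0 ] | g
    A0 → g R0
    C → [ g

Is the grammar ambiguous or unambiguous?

Only R0 is reachable from R0; ignoring the rest: L(R0) is { openⁿ atom closeⁿ : n ≥ 0 }. The bracket depth fixes n, and the derivation is forced at every step.

Unambiguous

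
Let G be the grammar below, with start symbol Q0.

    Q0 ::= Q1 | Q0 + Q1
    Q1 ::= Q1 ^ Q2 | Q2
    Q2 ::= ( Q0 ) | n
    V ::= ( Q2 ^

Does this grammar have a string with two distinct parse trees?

Unambiguous

(V is unreachable from Q0, so its rules don't affect L(Q0).) Q0 → Q0 + Q1 | Q1  ;  Q1 → Q1 ^ Q2 | Q2  — a left-associative chain with Q2 at the bottom. Each string factors uniquely by precedence.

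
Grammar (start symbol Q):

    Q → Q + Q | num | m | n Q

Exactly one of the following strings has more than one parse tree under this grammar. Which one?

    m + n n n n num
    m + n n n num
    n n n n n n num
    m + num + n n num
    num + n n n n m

m + n n n n num: 1 tree
m + n n n num: 1 tree
n n n n n n num: 1 tree
m + num + n n num: 2 trees
num + n n n n m: 1 tree

m + num + n n num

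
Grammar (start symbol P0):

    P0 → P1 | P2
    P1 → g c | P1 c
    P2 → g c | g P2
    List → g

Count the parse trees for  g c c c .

Parse trees for g c c c:
  [P0 [P1 [P1 [P1 g c] c] c]]

1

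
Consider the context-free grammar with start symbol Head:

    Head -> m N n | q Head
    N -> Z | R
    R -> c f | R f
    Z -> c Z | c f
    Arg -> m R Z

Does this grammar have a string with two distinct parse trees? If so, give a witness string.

Ambiguous

Witness: m c f n

Derivation 1: Head ⇒ m N n ⇒ m Z n ⇒ m c f n
Derivation 2: Head ⇒ m N n ⇒ m R n ⇒ m c f n

Two distinct leftmost derivations for the same string.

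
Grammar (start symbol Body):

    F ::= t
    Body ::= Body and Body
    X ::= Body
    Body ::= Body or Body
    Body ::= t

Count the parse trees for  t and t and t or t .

5

Parse trees for t and t and t or t:
  [Body [Body t] and [Body [Body t] and [Body [Body t] or [Body t]]]]
  [Body [Body t] and [Body [Body [Body t] and [Body t]] or [Body t]]]
  [Body [Body [Body t] and [Body t]] and [Body [Body t] or [Body t]]]
  [Body [Body [Body t] and [Body [Body t] and [Body t]]] or [Body t]]
  [Body [Body [Body [Body t] and [Body t]] and [Body t]] or [Body t]]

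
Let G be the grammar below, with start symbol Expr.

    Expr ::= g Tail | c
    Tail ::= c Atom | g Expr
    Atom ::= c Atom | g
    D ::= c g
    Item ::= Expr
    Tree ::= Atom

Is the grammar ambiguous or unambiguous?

Unambiguous

(D, Item, Tree are unreachable from Expr, so their rules don't affect L(Expr).) The reachable rules are right-linear with at most one rule per (nonterminal, next-terminal) pair. Each input token forces the next rule, so parsing is deterministic.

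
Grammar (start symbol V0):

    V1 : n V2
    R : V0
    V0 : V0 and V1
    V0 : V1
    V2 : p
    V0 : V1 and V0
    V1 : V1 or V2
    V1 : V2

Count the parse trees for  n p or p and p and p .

Parse trees for n p or p and p and p:
  [V0 [V0 [V0 [V1 [V1 n [V2 p]] or [V2 p]]] and [V1 [V2 p]]] and [V1 [V2 p]]]
  [V0 [V0 [V1 [V1 n [V2 p]] or [V2 p]] and [V0 [V1 [V2 p]]]] and [V1 [V2 p]]]
  [V0 [V1 [V1 n [V2 p]] or [V2 p]] and [V0 [V0 [V1 [V2 p]]] and [V1 [V2 p]]]]
  [V0 [V1 [V1 n [V2 p]] or [V2 p]] and [V0 [V1 [V2 p]] and [V0 [V1 [V2 p]]]]]

4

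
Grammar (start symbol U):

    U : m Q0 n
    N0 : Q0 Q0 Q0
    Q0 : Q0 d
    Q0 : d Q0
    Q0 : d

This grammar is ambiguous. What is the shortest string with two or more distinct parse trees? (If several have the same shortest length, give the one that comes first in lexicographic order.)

length 3: no string has ≥2 trees
length 4: m d d n has 2 parse trees

Two derivations of m d d n:
  U ⇒ m Q0 n ⇒ m Q0 d n ⇒ m d d n
  U ⇒ m Q0 n ⇒ m d Q0 n ⇒ m d d n

m d d n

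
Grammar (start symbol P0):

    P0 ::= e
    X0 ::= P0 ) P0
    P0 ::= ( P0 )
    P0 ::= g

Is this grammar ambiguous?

(X0 is unreachable from P0, so its rules don't affect L(P0).) Each string is a nest of matched brackets around a single atom. An opening bracket forces the recursive rule; an atom forces the base rule.

Unambiguous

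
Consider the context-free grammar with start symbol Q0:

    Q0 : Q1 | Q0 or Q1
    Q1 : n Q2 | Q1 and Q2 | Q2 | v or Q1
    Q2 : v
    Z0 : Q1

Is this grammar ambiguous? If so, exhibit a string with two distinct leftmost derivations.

Witness: v or v

Derivation 1: Q0 ⇒ Q1 ⇒ v or Q1 ⇒ v or Q2 ⇒ v or v
Derivation 2: Q0 ⇒ Q0 or Q1 ⇒ Q1 or Q1 ⇒ Q2 or Q1 ⇒ v or Q1 ⇒ v or Q2 ⇒ v or v

Two distinct leftmost derivations for the same string.

Ambiguous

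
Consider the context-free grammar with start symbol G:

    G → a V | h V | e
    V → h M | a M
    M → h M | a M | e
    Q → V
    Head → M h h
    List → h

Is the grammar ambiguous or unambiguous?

Unambiguous

Only G, V, M are reachable from G; ignoring the rest: The reachable rules are right-linear with at most one rule per (nonterminal, next-terminal) pair. Each input token forces the next rule, so parsing is deterministic.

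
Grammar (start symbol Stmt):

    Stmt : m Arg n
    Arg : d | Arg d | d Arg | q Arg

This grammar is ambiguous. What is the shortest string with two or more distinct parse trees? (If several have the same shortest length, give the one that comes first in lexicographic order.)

m d d n

length 3: no string has ≥2 trees
length 4: m d d n has 2 parse trees

Two derivations of m d d n:
  Stmt ⇒ m Arg n ⇒ m Arg d n ⇒ m d d n
  Stmt ⇒ m Arg n ⇒ m d Arg n ⇒ m d d n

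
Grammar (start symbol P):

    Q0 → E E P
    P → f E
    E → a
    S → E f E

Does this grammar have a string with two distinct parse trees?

(S, Q0 are unreachable from P, so their rules don't affect L(P).) Restricted to the reachable nonterminals, every rule has the form A → t or A → t B, and no two rules for the same A share a first terminal. The grammar encodes a DFA — one run per string.

Unambiguous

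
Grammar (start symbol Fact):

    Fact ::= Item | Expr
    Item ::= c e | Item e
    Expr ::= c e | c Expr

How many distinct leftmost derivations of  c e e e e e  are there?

Parse trees for c e e e e e:
  [Fact [Item [Item [Item [Item [Item c e] e] e] e] e]]

1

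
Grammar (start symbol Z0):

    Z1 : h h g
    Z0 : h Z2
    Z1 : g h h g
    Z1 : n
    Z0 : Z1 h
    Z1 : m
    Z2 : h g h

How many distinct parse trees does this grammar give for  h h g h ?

2

Parse trees for h h g h:
  [Z0 h [Z2 h g h]]
  [Z0 [Z1 h h g] h]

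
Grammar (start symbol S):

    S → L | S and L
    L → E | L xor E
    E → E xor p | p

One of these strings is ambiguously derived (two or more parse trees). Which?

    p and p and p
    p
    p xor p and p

p and p and p: 1 tree
p: 1 tree
p xor p and p: 2 trees

p xor p and p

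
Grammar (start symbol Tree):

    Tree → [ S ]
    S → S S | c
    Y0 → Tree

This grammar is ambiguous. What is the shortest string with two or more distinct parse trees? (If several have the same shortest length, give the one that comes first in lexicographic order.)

length 3: no string has ≥2 trees
length 4: no string has ≥2 trees
length 5: [ c c c ] has 2 parse trees

Two derivations of [ c c c ]:
  Tree ⇒ [ S ] ⇒ [ S S ] ⇒ [ S S S ] ⇒ [ c S S ] ⇒ [ c c S ] ⇒ [ c c c ]
  Tree ⇒ [ S ] ⇒ [ S S ] ⇒ [ c S ] ⇒ [ c S S ] ⇒ [ c c S ] ⇒ [ c c c ]

[ c c c ]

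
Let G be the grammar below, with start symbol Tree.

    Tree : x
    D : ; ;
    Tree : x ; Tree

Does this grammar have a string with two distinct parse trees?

Only Tree is reachable from Tree; ignoring the rest: The reachable grammar is A → atom sep A | atom. Each atom is followed by either the separator (recurse) or end-of-string (stop) — no choice point.

Unambiguous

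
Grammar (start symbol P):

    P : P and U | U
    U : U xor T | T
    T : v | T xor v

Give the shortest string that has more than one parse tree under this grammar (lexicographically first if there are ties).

length 1: no string has ≥2 trees
length 3: v xor v has 2 parse trees

Two derivations of v xor v:
  P ⇒ U ⇒ U xor T ⇒ T xor T ⇒ v xor T ⇒ v xor v
  P ⇒ U ⇒ T ⇒ T xor v ⇒ v xor v

v xor v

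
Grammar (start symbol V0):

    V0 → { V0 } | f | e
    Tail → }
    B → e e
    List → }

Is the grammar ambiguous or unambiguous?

(Tail, B, List are unreachable from V0, so their rules don't affect L(V0).) L(V0) is { openⁿ atom closeⁿ : n ≥ 0 }. The bracket depth fixes n, and the derivation is forced at every step.

Unambiguous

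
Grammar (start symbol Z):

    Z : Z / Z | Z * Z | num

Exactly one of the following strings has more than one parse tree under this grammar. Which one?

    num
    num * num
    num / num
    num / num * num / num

num / num * num / num

num: 1 tree
num * num: 1 tree
num / num: 1 tree
num / num * num / num: 5 trees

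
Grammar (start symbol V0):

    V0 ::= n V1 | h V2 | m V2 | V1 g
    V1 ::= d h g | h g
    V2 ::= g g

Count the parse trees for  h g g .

2

Parse trees for h g g:
  [V0 h [V2 g g]]
  [V0 [V1 h g] g]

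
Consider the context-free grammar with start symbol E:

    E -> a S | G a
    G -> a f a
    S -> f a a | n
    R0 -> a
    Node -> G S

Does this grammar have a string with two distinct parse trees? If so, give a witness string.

Witness: a f a a

Derivation 1: E ⇒ a S ⇒ a f a a
Derivation 2: E ⇒ G a ⇒ a f a a

Two distinct leftmost derivations for the same string.

Ambiguous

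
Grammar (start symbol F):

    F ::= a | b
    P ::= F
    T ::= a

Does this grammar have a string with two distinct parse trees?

Only F is reachable from F; ignoring the rest: The reachable rules are right-linear with at most one rule per (nonterminal, next-terminal) pair. Each input token forces the next rule, so parsing is deterministic.

Unambiguous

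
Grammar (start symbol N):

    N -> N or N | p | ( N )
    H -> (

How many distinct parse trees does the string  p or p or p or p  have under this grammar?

Parse trees for p or p or p or p:
  [N [N p] or [N [N p] or [N [N p] or [N p]]]]
  [N [N p] or [N [N [N p] or [N p]] or [N p]]]
  [N [N [N p] or [N p]] or [N [N p] or [N p]]]
  [N [N [N p] or [N [N p] or [N p]]] or [N p]]
  [N [N [N [N p] or [N p]] or [N p]] or [N p]]

5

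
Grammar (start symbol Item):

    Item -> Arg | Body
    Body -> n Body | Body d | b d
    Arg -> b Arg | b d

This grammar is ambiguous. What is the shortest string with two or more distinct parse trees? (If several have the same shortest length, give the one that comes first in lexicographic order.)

b d

length 2: b d has 2 parse trees

Two derivations of b d:
  Item ⇒ Arg ⇒ b d
  Item ⇒ Body ⇒ b d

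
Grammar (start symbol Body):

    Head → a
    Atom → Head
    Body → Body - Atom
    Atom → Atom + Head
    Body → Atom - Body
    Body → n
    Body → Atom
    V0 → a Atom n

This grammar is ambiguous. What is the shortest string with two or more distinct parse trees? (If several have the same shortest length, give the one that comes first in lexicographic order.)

length 1: no string has ≥2 trees
length 3: a - a has 2 parse trees

Two derivations of a - a:
  Body ⇒ Body - Atom ⇒ Atom - Atom ⇒ Head - Atom ⇒ a - Atom ⇒ a - Head ⇒ a - a
  Body ⇒ Atom - Body ⇒ Head - Body ⇒ a - Body ⇒ a - Atom ⇒ a - Head ⇒ a - a

a - a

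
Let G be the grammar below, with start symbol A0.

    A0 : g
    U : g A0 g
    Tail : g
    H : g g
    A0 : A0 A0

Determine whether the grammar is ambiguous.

Witness: g g g

Derivation 1: A0 ⇒ A0 A0 ⇒ g A0 ⇒ g A0 A0 ⇒ g g A0 ⇒ g g g
Derivation 2: A0 ⇒ A0 A0 ⇒ A0 A0 A0 ⇒ g A0 A0 ⇒ g g A0 ⇒ g g g

Two distinct leftmost derivations for the same string.

Ambiguous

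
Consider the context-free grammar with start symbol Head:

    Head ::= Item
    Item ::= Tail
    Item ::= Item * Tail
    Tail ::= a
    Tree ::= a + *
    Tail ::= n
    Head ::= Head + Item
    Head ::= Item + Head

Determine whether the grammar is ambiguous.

Ambiguous

Witness: a + a

Derivation 1: Head ⇒ Head + Item ⇒ Item + Item ⇒ Tail + Item ⇒ a + Item ⇒ a + Tail ⇒ a + a
Derivation 2: Head ⇒ Item + Head ⇒ Tail + Head ⇒ a + Head ⇒ a + Item ⇒ a + Tail ⇒ a + a

Two distinct leftmost derivations for the same string.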